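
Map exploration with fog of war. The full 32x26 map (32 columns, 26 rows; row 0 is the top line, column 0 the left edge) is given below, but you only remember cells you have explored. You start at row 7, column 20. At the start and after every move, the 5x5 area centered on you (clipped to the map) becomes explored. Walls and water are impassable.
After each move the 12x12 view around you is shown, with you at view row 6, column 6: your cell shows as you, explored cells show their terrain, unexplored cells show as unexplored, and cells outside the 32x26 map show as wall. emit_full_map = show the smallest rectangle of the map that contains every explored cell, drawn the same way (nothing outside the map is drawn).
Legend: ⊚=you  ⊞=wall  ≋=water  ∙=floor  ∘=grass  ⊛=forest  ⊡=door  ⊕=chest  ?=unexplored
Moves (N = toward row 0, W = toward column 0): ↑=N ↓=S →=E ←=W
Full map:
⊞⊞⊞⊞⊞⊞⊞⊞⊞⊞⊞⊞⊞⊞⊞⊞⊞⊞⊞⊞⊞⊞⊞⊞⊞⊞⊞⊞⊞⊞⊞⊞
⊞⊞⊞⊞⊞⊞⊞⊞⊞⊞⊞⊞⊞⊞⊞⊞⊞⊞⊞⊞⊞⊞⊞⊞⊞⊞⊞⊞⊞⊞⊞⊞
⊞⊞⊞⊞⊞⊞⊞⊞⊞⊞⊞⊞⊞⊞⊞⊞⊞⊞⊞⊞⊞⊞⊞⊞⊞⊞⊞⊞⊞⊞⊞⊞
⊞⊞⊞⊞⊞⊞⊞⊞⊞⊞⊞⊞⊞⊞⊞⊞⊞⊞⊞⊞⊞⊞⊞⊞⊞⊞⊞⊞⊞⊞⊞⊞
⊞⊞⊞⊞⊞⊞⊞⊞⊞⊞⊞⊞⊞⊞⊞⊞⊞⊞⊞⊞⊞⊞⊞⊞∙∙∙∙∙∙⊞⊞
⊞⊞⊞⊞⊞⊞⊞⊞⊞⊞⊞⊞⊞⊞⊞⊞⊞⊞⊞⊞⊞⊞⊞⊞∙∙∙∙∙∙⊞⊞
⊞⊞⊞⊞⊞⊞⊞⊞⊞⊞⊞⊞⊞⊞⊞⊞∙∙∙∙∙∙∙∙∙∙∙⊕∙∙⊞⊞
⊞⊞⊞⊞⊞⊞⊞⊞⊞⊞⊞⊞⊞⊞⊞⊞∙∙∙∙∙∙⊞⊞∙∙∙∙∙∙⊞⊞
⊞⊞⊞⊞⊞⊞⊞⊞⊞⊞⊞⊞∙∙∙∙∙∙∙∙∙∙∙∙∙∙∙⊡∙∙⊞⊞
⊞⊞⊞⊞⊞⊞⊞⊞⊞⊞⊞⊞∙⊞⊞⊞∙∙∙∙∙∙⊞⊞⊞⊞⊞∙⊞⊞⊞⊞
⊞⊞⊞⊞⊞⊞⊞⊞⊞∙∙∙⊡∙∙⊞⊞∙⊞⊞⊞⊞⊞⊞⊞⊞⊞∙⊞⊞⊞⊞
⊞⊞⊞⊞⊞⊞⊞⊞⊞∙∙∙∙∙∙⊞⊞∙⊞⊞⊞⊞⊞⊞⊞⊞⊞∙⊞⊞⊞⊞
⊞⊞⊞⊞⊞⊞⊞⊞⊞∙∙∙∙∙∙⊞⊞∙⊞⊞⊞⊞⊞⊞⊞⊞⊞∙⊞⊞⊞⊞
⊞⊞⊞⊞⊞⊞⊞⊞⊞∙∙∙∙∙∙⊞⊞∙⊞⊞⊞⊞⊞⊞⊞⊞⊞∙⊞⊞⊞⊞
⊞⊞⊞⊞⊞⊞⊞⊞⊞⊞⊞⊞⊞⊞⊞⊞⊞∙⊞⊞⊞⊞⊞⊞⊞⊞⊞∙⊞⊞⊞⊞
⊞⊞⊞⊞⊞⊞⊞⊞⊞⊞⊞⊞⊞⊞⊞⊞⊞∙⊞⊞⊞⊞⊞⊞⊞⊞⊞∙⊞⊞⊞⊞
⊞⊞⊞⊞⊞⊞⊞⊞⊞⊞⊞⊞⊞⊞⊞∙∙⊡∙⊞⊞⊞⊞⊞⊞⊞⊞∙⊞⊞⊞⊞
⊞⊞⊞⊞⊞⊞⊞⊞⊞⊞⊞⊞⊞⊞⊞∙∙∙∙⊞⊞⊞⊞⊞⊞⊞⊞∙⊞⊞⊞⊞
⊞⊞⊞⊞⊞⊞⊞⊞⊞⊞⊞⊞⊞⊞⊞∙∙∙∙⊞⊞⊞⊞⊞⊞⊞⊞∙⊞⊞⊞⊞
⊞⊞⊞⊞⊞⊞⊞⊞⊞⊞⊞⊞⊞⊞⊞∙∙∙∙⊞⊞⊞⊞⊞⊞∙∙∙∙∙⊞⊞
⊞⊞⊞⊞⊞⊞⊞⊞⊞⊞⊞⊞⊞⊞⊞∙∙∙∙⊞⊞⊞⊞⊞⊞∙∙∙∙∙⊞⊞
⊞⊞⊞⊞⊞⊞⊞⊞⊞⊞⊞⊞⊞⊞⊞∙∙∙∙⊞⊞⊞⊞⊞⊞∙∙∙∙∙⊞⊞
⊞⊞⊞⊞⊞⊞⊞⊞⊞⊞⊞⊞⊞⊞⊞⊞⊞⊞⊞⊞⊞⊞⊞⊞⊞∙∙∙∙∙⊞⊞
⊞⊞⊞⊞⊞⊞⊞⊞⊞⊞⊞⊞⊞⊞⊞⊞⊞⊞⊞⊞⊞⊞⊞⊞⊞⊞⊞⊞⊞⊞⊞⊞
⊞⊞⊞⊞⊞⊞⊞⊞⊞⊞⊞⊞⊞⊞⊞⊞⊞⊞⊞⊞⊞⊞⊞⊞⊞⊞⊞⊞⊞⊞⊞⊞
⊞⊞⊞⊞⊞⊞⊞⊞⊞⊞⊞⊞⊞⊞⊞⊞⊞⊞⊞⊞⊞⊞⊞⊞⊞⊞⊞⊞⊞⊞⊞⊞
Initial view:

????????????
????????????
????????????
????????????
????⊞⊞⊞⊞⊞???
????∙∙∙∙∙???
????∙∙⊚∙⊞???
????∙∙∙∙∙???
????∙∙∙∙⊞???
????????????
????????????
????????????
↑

????????????
????????????
????????????
????????????
????⊞⊞⊞⊞⊞???
????⊞⊞⊞⊞⊞???
????∙∙⊚∙∙???
????∙∙∙∙⊞???
????∙∙∙∙∙???
????∙∙∙∙⊞???
????????????
????????????

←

????????????
????????????
????????????
????????????
????⊞⊞⊞⊞⊞⊞??
????⊞⊞⊞⊞⊞⊞??
????∙∙⊚∙∙∙??
????∙∙∙∙∙⊞??
????∙∙∙∙∙∙??
?????∙∙∙∙⊞??
????????????
????????????

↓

????????????
????????????
????????????
????⊞⊞⊞⊞⊞⊞??
????⊞⊞⊞⊞⊞⊞??
????∙∙∙∙∙∙??
????∙∙⊚∙∙⊞??
????∙∙∙∙∙∙??
????∙∙∙∙∙⊞??
????????????
????????????
????????????

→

????????????
????????????
????????????
???⊞⊞⊞⊞⊞⊞???
???⊞⊞⊞⊞⊞⊞???
???∙∙∙∙∙∙???
???∙∙∙⊚∙⊞???
???∙∙∙∙∙∙???
???∙∙∙∙∙⊞???
????????????
????????????
????????????

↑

????????????
????????????
????????????
????????????
???⊞⊞⊞⊞⊞⊞???
???⊞⊞⊞⊞⊞⊞???
???∙∙∙⊚∙∙???
???∙∙∙∙∙⊞???
???∙∙∙∙∙∙???
???∙∙∙∙∙⊞???
????????????
????????????

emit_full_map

⊞⊞⊞⊞⊞⊞
⊞⊞⊞⊞⊞⊞
∙∙∙⊚∙∙
∙∙∙∙∙⊞
∙∙∙∙∙∙
∙∙∙∙∙⊞

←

????????????
????????????
????????????
????????????
????⊞⊞⊞⊞⊞⊞??
????⊞⊞⊞⊞⊞⊞??
????∙∙⊚∙∙∙??
????∙∙∙∙∙⊞??
????∙∙∙∙∙∙??
????∙∙∙∙∙⊞??
????????????
????????????

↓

????????????
????????????
????????????
????⊞⊞⊞⊞⊞⊞??
????⊞⊞⊞⊞⊞⊞??
????∙∙∙∙∙∙??
????∙∙⊚∙∙⊞??
????∙∙∙∙∙∙??
????∙∙∙∙∙⊞??
????????????
????????????
????????????

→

????????????
????????????
????????????
???⊞⊞⊞⊞⊞⊞???
???⊞⊞⊞⊞⊞⊞???
???∙∙∙∙∙∙???
???∙∙∙⊚∙⊞???
???∙∙∙∙∙∙???
???∙∙∙∙∙⊞???
????????????
????????????
????????????


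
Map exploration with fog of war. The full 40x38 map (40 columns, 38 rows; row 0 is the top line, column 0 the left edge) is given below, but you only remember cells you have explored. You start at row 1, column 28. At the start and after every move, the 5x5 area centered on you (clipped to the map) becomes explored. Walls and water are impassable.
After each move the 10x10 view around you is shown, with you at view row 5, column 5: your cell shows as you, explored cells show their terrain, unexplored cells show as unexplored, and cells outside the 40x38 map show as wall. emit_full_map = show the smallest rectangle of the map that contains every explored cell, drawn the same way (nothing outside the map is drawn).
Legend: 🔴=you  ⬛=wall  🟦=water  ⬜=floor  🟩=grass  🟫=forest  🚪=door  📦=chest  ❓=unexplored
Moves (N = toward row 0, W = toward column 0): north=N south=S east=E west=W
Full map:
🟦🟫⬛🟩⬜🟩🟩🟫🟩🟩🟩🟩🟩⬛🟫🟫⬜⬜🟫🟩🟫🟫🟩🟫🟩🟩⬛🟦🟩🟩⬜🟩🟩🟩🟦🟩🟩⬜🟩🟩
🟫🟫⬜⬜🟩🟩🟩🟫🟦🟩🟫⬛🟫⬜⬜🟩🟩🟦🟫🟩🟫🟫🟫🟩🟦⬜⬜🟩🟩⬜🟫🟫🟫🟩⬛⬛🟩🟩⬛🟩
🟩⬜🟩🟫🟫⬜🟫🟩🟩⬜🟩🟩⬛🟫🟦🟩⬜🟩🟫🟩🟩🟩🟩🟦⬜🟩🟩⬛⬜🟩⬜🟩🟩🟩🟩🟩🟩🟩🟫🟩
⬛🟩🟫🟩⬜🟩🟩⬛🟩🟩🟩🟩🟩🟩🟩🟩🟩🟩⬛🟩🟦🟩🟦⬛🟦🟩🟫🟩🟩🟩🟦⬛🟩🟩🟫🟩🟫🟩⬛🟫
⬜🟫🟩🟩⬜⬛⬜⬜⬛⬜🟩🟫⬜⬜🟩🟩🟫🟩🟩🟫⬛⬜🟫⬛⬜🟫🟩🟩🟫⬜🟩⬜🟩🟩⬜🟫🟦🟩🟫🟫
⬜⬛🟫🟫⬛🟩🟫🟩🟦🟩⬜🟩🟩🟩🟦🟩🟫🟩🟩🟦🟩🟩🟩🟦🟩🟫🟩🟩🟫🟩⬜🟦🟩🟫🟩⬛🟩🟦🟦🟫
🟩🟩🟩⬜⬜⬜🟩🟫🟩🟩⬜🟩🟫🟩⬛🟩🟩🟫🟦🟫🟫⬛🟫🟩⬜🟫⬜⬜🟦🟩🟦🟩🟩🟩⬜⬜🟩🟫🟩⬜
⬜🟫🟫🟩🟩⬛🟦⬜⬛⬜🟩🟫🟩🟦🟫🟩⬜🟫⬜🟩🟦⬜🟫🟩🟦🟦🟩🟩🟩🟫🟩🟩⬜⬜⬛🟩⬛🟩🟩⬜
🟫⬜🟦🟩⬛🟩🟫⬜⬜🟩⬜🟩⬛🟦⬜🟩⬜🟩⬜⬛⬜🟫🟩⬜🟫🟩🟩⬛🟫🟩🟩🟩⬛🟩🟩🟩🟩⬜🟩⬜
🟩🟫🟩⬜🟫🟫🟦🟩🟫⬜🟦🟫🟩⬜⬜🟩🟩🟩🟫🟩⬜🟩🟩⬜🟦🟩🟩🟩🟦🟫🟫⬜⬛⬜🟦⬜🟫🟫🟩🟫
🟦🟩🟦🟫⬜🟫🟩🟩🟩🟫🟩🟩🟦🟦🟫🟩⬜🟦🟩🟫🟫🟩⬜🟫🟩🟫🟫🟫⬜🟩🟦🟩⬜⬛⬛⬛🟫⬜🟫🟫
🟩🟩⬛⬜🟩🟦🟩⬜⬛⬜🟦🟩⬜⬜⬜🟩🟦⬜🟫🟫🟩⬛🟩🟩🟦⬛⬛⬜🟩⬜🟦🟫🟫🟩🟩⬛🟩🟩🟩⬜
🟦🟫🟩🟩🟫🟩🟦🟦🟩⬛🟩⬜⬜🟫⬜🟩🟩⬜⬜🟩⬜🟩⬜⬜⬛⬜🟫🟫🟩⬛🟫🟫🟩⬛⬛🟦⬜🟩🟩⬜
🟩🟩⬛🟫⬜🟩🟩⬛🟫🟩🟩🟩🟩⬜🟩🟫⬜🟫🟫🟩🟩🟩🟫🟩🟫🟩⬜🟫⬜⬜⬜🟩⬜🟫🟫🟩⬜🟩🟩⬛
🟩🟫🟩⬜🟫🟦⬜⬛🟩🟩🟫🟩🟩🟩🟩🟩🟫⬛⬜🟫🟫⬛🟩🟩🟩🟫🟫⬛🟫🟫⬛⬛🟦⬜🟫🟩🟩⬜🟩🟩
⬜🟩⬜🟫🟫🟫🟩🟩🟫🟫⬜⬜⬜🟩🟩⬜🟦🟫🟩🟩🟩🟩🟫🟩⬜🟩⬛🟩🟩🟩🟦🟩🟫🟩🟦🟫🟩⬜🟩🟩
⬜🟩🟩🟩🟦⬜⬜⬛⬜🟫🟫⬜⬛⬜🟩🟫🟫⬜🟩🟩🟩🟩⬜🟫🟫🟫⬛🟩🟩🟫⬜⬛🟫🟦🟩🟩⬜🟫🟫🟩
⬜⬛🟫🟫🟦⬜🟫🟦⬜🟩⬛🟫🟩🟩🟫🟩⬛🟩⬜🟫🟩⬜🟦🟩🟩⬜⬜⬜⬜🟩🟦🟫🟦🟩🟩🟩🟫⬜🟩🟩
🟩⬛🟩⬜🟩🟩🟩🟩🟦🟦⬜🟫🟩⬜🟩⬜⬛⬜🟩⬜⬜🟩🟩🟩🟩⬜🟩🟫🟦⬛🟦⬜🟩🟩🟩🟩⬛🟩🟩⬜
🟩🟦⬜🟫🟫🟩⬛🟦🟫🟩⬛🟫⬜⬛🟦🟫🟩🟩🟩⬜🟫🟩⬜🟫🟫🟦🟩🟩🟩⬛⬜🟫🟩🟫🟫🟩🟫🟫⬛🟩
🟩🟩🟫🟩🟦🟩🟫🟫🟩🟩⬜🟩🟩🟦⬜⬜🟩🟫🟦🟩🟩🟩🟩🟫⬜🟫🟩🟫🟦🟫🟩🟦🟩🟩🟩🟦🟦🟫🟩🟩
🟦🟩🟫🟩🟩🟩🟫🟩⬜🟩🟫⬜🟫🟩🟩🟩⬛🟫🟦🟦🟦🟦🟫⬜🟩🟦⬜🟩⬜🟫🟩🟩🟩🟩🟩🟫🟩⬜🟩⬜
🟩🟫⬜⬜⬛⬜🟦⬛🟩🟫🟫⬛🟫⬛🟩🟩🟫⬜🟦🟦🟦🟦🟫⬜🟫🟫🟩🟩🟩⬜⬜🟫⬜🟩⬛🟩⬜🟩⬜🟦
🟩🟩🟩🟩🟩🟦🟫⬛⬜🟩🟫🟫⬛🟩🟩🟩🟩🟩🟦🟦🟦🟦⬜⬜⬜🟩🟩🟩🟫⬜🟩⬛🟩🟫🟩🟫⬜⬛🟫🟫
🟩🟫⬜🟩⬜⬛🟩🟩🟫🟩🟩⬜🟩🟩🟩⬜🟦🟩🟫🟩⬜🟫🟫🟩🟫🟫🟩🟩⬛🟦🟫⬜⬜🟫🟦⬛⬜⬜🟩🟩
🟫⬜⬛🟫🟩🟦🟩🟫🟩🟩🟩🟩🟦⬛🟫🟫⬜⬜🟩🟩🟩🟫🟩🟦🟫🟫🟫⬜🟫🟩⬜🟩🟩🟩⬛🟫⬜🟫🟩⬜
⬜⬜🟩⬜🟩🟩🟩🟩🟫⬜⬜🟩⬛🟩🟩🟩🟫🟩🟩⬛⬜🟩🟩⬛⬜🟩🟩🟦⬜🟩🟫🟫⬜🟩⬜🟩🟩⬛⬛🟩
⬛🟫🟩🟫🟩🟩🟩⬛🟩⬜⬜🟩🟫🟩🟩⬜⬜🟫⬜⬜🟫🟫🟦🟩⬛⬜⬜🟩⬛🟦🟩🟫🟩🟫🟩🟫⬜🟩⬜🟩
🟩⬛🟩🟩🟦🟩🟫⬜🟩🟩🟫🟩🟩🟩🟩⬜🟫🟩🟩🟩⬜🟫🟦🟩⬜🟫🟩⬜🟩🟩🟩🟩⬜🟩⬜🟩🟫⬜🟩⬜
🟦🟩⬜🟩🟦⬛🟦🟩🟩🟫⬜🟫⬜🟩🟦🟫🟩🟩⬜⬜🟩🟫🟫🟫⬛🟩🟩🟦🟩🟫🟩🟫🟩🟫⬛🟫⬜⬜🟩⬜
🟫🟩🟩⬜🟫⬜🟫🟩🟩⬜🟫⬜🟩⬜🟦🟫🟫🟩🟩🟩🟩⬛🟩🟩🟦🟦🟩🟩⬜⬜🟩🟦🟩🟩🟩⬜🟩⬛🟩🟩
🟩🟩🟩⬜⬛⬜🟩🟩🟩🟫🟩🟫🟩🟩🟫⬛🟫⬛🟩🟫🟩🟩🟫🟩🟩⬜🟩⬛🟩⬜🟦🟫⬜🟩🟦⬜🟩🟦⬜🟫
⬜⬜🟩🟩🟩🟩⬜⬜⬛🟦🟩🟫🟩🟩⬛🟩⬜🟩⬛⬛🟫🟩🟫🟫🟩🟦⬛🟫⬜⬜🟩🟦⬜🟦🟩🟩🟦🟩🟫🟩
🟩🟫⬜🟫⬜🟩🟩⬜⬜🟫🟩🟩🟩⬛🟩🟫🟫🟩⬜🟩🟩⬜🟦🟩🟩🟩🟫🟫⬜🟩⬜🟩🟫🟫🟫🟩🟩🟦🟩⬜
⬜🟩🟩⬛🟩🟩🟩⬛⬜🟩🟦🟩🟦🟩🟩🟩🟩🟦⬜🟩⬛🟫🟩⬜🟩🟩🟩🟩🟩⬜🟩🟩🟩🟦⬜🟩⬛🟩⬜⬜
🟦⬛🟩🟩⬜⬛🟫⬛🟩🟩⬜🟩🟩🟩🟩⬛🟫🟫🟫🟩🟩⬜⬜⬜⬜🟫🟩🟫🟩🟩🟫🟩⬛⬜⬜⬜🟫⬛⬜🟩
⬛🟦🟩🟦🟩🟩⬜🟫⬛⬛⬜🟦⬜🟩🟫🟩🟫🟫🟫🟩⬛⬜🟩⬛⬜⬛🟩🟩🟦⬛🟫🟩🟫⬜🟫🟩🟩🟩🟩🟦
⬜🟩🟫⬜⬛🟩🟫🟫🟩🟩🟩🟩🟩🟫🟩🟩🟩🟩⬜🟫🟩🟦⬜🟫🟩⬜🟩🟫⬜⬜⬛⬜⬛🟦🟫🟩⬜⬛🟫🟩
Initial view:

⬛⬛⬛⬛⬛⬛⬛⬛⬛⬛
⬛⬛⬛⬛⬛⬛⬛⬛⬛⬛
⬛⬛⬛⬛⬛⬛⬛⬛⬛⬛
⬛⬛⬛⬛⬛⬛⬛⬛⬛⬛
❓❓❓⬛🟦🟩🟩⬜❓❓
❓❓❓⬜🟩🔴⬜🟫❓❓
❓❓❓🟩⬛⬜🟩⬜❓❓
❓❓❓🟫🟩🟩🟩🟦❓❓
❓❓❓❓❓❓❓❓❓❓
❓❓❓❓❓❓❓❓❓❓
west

⬛⬛⬛⬛⬛⬛⬛⬛⬛⬛
⬛⬛⬛⬛⬛⬛⬛⬛⬛⬛
⬛⬛⬛⬛⬛⬛⬛⬛⬛⬛
⬛⬛⬛⬛⬛⬛⬛⬛⬛⬛
❓❓❓🟩⬛🟦🟩🟩⬜❓
❓❓❓⬜⬜🔴🟩⬜🟫❓
❓❓❓🟩🟩⬛⬜🟩⬜❓
❓❓❓🟩🟫🟩🟩🟩🟦❓
❓❓❓❓❓❓❓❓❓❓
❓❓❓❓❓❓❓❓❓❓

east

⬛⬛⬛⬛⬛⬛⬛⬛⬛⬛
⬛⬛⬛⬛⬛⬛⬛⬛⬛⬛
⬛⬛⬛⬛⬛⬛⬛⬛⬛⬛
⬛⬛⬛⬛⬛⬛⬛⬛⬛⬛
❓❓🟩⬛🟦🟩🟩⬜❓❓
❓❓⬜⬜🟩🔴⬜🟫❓❓
❓❓🟩🟩⬛⬜🟩⬜❓❓
❓❓🟩🟫🟩🟩🟩🟦❓❓
❓❓❓❓❓❓❓❓❓❓
❓❓❓❓❓❓❓❓❓❓

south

⬛⬛⬛⬛⬛⬛⬛⬛⬛⬛
⬛⬛⬛⬛⬛⬛⬛⬛⬛⬛
⬛⬛⬛⬛⬛⬛⬛⬛⬛⬛
❓❓🟩⬛🟦🟩🟩⬜❓❓
❓❓⬜⬜🟩🟩⬜🟫❓❓
❓❓🟩🟩⬛🔴🟩⬜❓❓
❓❓🟩🟫🟩🟩🟩🟦❓❓
❓❓❓🟩🟩🟫⬜🟩❓❓
❓❓❓❓❓❓❓❓❓❓
❓❓❓❓❓❓❓❓❓❓

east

⬛⬛⬛⬛⬛⬛⬛⬛⬛⬛
⬛⬛⬛⬛⬛⬛⬛⬛⬛⬛
⬛⬛⬛⬛⬛⬛⬛⬛⬛⬛
❓🟩⬛🟦🟩🟩⬜🟩❓❓
❓⬜⬜🟩🟩⬜🟫🟫❓❓
❓🟩🟩⬛⬜🔴⬜🟩❓❓
❓🟩🟫🟩🟩🟩🟦⬛❓❓
❓❓🟩🟩🟫⬜🟩⬜❓❓
❓❓❓❓❓❓❓❓❓❓
❓❓❓❓❓❓❓❓❓❓

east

⬛⬛⬛⬛⬛⬛⬛⬛⬛⬛
⬛⬛⬛⬛⬛⬛⬛⬛⬛⬛
⬛⬛⬛⬛⬛⬛⬛⬛⬛⬛
🟩⬛🟦🟩🟩⬜🟩🟩❓❓
⬜⬜🟩🟩⬜🟫🟫🟫❓❓
🟩🟩⬛⬜🟩🔴🟩🟩❓❓
🟩🟫🟩🟩🟩🟦⬛🟩❓❓
❓🟩🟩🟫⬜🟩⬜🟩❓❓
❓❓❓❓❓❓❓❓❓❓
❓❓❓❓❓❓❓❓❓❓

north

⬛⬛⬛⬛⬛⬛⬛⬛⬛⬛
⬛⬛⬛⬛⬛⬛⬛⬛⬛⬛
⬛⬛⬛⬛⬛⬛⬛⬛⬛⬛
⬛⬛⬛⬛⬛⬛⬛⬛⬛⬛
🟩⬛🟦🟩🟩⬜🟩🟩❓❓
⬜⬜🟩🟩⬜🔴🟫🟫❓❓
🟩🟩⬛⬜🟩⬜🟩🟩❓❓
🟩🟫🟩🟩🟩🟦⬛🟩❓❓
❓🟩🟩🟫⬜🟩⬜🟩❓❓
❓❓❓❓❓❓❓❓❓❓

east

⬛⬛⬛⬛⬛⬛⬛⬛⬛⬛
⬛⬛⬛⬛⬛⬛⬛⬛⬛⬛
⬛⬛⬛⬛⬛⬛⬛⬛⬛⬛
⬛⬛⬛⬛⬛⬛⬛⬛⬛⬛
⬛🟦🟩🟩⬜🟩🟩🟩❓❓
⬜🟩🟩⬜🟫🔴🟫🟩❓❓
🟩⬛⬜🟩⬜🟩🟩🟩❓❓
🟫🟩🟩🟩🟦⬛🟩🟩❓❓
🟩🟩🟫⬜🟩⬜🟩❓❓❓
❓❓❓❓❓❓❓❓❓❓

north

⬛⬛⬛⬛⬛⬛⬛⬛⬛⬛
⬛⬛⬛⬛⬛⬛⬛⬛⬛⬛
⬛⬛⬛⬛⬛⬛⬛⬛⬛⬛
⬛⬛⬛⬛⬛⬛⬛⬛⬛⬛
⬛⬛⬛⬛⬛⬛⬛⬛⬛⬛
⬛🟦🟩🟩⬜🔴🟩🟩❓❓
⬜🟩🟩⬜🟫🟫🟫🟩❓❓
🟩⬛⬜🟩⬜🟩🟩🟩❓❓
🟫🟩🟩🟩🟦⬛🟩🟩❓❓
🟩🟩🟫⬜🟩⬜🟩❓❓❓

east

⬛⬛⬛⬛⬛⬛⬛⬛⬛⬛
⬛⬛⬛⬛⬛⬛⬛⬛⬛⬛
⬛⬛⬛⬛⬛⬛⬛⬛⬛⬛
⬛⬛⬛⬛⬛⬛⬛⬛⬛⬛
⬛⬛⬛⬛⬛⬛⬛⬛⬛⬛
🟦🟩🟩⬜🟩🔴🟩🟦❓❓
🟩🟩⬜🟫🟫🟫🟩⬛❓❓
⬛⬜🟩⬜🟩🟩🟩🟩❓❓
🟩🟩🟩🟦⬛🟩🟩❓❓❓
🟩🟫⬜🟩⬜🟩❓❓❓❓

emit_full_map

🟩⬛🟦🟩🟩⬜🟩🔴🟩🟦
⬜⬜🟩🟩⬜🟫🟫🟫🟩⬛
🟩🟩⬛⬜🟩⬜🟩🟩🟩🟩
🟩🟫🟩🟩🟩🟦⬛🟩🟩❓
❓🟩🟩🟫⬜🟩⬜🟩❓❓

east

⬛⬛⬛⬛⬛⬛⬛⬛⬛⬛
⬛⬛⬛⬛⬛⬛⬛⬛⬛⬛
⬛⬛⬛⬛⬛⬛⬛⬛⬛⬛
⬛⬛⬛⬛⬛⬛⬛⬛⬛⬛
⬛⬛⬛⬛⬛⬛⬛⬛⬛⬛
🟩🟩⬜🟩🟩🔴🟦🟩❓❓
🟩⬜🟫🟫🟫🟩⬛⬛❓❓
⬜🟩⬜🟩🟩🟩🟩🟩❓❓
🟩🟩🟦⬛🟩🟩❓❓❓❓
🟫⬜🟩⬜🟩❓❓❓❓❓

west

⬛⬛⬛⬛⬛⬛⬛⬛⬛⬛
⬛⬛⬛⬛⬛⬛⬛⬛⬛⬛
⬛⬛⬛⬛⬛⬛⬛⬛⬛⬛
⬛⬛⬛⬛⬛⬛⬛⬛⬛⬛
⬛⬛⬛⬛⬛⬛⬛⬛⬛⬛
🟦🟩🟩⬜🟩🔴🟩🟦🟩❓
🟩🟩⬜🟫🟫🟫🟩⬛⬛❓
⬛⬜🟩⬜🟩🟩🟩🟩🟩❓
🟩🟩🟩🟦⬛🟩🟩❓❓❓
🟩🟫⬜🟩⬜🟩❓❓❓❓

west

⬛⬛⬛⬛⬛⬛⬛⬛⬛⬛
⬛⬛⬛⬛⬛⬛⬛⬛⬛⬛
⬛⬛⬛⬛⬛⬛⬛⬛⬛⬛
⬛⬛⬛⬛⬛⬛⬛⬛⬛⬛
⬛⬛⬛⬛⬛⬛⬛⬛⬛⬛
⬛🟦🟩🟩⬜🔴🟩🟩🟦🟩
⬜🟩🟩⬜🟫🟫🟫🟩⬛⬛
🟩⬛⬜🟩⬜🟩🟩🟩🟩🟩
🟫🟩🟩🟩🟦⬛🟩🟩❓❓
🟩🟩🟫⬜🟩⬜🟩❓❓❓

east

⬛⬛⬛⬛⬛⬛⬛⬛⬛⬛
⬛⬛⬛⬛⬛⬛⬛⬛⬛⬛
⬛⬛⬛⬛⬛⬛⬛⬛⬛⬛
⬛⬛⬛⬛⬛⬛⬛⬛⬛⬛
⬛⬛⬛⬛⬛⬛⬛⬛⬛⬛
🟦🟩🟩⬜🟩🔴🟩🟦🟩❓
🟩🟩⬜🟫🟫🟫🟩⬛⬛❓
⬛⬜🟩⬜🟩🟩🟩🟩🟩❓
🟩🟩🟩🟦⬛🟩🟩❓❓❓
🟩🟫⬜🟩⬜🟩❓❓❓❓

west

⬛⬛⬛⬛⬛⬛⬛⬛⬛⬛
⬛⬛⬛⬛⬛⬛⬛⬛⬛⬛
⬛⬛⬛⬛⬛⬛⬛⬛⬛⬛
⬛⬛⬛⬛⬛⬛⬛⬛⬛⬛
⬛⬛⬛⬛⬛⬛⬛⬛⬛⬛
⬛🟦🟩🟩⬜🔴🟩🟩🟦🟩
⬜🟩🟩⬜🟫🟫🟫🟩⬛⬛
🟩⬛⬜🟩⬜🟩🟩🟩🟩🟩
🟫🟩🟩🟩🟦⬛🟩🟩❓❓
🟩🟩🟫⬜🟩⬜🟩❓❓❓

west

⬛⬛⬛⬛⬛⬛⬛⬛⬛⬛
⬛⬛⬛⬛⬛⬛⬛⬛⬛⬛
⬛⬛⬛⬛⬛⬛⬛⬛⬛⬛
⬛⬛⬛⬛⬛⬛⬛⬛⬛⬛
⬛⬛⬛⬛⬛⬛⬛⬛⬛⬛
🟩⬛🟦🟩🟩🔴🟩🟩🟩🟦
⬜⬜🟩🟩⬜🟫🟫🟫🟩⬛
🟩🟩⬛⬜🟩⬜🟩🟩🟩🟩
🟩🟫🟩🟩🟩🟦⬛🟩🟩❓
❓🟩🟩🟫⬜🟩⬜🟩❓❓


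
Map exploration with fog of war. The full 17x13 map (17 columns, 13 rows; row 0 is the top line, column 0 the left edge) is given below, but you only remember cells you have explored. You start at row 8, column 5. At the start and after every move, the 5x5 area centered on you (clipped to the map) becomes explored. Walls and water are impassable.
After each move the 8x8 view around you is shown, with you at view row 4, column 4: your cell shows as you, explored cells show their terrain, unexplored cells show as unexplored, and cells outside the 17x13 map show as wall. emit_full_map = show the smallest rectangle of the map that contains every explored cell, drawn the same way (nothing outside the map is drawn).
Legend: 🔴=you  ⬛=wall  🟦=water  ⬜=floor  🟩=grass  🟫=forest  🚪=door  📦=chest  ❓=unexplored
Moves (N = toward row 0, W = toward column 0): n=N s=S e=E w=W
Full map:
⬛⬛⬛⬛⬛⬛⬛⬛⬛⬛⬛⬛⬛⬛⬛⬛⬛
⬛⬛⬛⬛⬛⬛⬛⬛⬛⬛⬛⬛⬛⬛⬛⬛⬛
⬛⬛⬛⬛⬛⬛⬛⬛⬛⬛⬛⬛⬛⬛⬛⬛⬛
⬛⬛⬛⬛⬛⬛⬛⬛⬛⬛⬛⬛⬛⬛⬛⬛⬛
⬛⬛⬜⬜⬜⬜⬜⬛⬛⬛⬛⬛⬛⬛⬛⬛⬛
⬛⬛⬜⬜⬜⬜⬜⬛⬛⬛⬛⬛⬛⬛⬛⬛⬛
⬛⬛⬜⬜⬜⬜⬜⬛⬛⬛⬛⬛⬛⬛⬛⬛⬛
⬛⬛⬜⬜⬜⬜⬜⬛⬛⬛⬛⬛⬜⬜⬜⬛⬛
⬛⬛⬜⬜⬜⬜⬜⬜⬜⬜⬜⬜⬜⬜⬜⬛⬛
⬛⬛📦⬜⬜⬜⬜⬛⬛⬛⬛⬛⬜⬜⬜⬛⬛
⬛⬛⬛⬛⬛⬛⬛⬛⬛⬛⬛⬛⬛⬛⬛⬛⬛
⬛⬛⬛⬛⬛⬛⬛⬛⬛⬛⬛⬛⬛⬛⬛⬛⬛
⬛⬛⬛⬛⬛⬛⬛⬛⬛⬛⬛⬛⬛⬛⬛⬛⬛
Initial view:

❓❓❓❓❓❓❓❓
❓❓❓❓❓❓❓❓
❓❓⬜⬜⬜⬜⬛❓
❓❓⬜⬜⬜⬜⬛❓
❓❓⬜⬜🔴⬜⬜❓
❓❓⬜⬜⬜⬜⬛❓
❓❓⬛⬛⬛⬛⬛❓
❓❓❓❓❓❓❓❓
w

❓❓❓❓❓❓❓❓
❓❓❓❓❓❓❓❓
❓❓⬜⬜⬜⬜⬜⬛
❓❓⬜⬜⬜⬜⬜⬛
❓❓⬜⬜🔴⬜⬜⬜
❓❓📦⬜⬜⬜⬜⬛
❓❓⬛⬛⬛⬛⬛⬛
❓❓❓❓❓❓❓❓

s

❓❓❓❓❓❓❓❓
❓❓⬜⬜⬜⬜⬜⬛
❓❓⬜⬜⬜⬜⬜⬛
❓❓⬜⬜⬜⬜⬜⬜
❓❓📦⬜🔴⬜⬜⬛
❓❓⬛⬛⬛⬛⬛⬛
❓❓⬛⬛⬛⬛⬛❓
❓❓❓❓❓❓❓❓

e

❓❓❓❓❓❓❓❓
❓⬜⬜⬜⬜⬜⬛❓
❓⬜⬜⬜⬜⬜⬛❓
❓⬜⬜⬜⬜⬜⬜❓
❓📦⬜⬜🔴⬜⬛❓
❓⬛⬛⬛⬛⬛⬛❓
❓⬛⬛⬛⬛⬛⬛❓
❓❓❓❓❓❓❓❓

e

❓❓❓❓❓❓❓❓
⬜⬜⬜⬜⬜⬛❓❓
⬜⬜⬜⬜⬜⬛⬛❓
⬜⬜⬜⬜⬜⬜⬜❓
📦⬜⬜⬜🔴⬛⬛❓
⬛⬛⬛⬛⬛⬛⬛❓
⬛⬛⬛⬛⬛⬛⬛❓
❓❓❓❓❓❓❓❓

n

❓❓❓❓❓❓❓❓
❓❓❓❓❓❓❓❓
⬜⬜⬜⬜⬜⬛⬛❓
⬜⬜⬜⬜⬜⬛⬛❓
⬜⬜⬜⬜🔴⬜⬜❓
📦⬜⬜⬜⬜⬛⬛❓
⬛⬛⬛⬛⬛⬛⬛❓
⬛⬛⬛⬛⬛⬛⬛❓

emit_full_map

⬜⬜⬜⬜⬜⬛⬛
⬜⬜⬜⬜⬜⬛⬛
⬜⬜⬜⬜🔴⬜⬜
📦⬜⬜⬜⬜⬛⬛
⬛⬛⬛⬛⬛⬛⬛
⬛⬛⬛⬛⬛⬛⬛

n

❓❓❓❓❓❓❓❓
❓❓❓❓❓❓❓❓
❓❓⬜⬜⬜⬛⬛❓
⬜⬜⬜⬜⬜⬛⬛❓
⬜⬜⬜⬜🔴⬛⬛❓
⬜⬜⬜⬜⬜⬜⬜❓
📦⬜⬜⬜⬜⬛⬛❓
⬛⬛⬛⬛⬛⬛⬛❓

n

❓❓❓❓❓❓❓❓
❓❓❓❓❓❓❓❓
❓❓⬜⬜⬜⬛⬛❓
❓❓⬜⬜⬜⬛⬛❓
⬜⬜⬜⬜🔴⬛⬛❓
⬜⬜⬜⬜⬜⬛⬛❓
⬜⬜⬜⬜⬜⬜⬜❓
📦⬜⬜⬜⬜⬛⬛❓

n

❓❓❓❓❓❓❓❓
❓❓❓❓❓❓❓❓
❓❓⬛⬛⬛⬛⬛❓
❓❓⬜⬜⬜⬛⬛❓
❓❓⬜⬜🔴⬛⬛❓
⬜⬜⬜⬜⬜⬛⬛❓
⬜⬜⬜⬜⬜⬛⬛❓
⬜⬜⬜⬜⬜⬜⬜❓

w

❓❓❓❓❓❓❓❓
❓❓❓❓❓❓❓❓
❓❓⬛⬛⬛⬛⬛⬛
❓❓⬜⬜⬜⬜⬛⬛
❓❓⬜⬜🔴⬜⬛⬛
❓⬜⬜⬜⬜⬜⬛⬛
❓⬜⬜⬜⬜⬜⬛⬛
❓⬜⬜⬜⬜⬜⬜⬜

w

❓❓❓❓❓❓❓❓
❓❓❓❓❓❓❓❓
❓❓⬛⬛⬛⬛⬛⬛
❓❓⬜⬜⬜⬜⬜⬛
❓❓⬜⬜🔴⬜⬜⬛
❓❓⬜⬜⬜⬜⬜⬛
❓❓⬜⬜⬜⬜⬜⬛
❓❓⬜⬜⬜⬜⬜⬜

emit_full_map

⬛⬛⬛⬛⬛⬛⬛
⬜⬜⬜⬜⬜⬛⬛
⬜⬜🔴⬜⬜⬛⬛
⬜⬜⬜⬜⬜⬛⬛
⬜⬜⬜⬜⬜⬛⬛
⬜⬜⬜⬜⬜⬜⬜
📦⬜⬜⬜⬜⬛⬛
⬛⬛⬛⬛⬛⬛⬛
⬛⬛⬛⬛⬛⬛⬛

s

❓❓❓❓❓❓❓❓
❓❓⬛⬛⬛⬛⬛⬛
❓❓⬜⬜⬜⬜⬜⬛
❓❓⬜⬜⬜⬜⬜⬛
❓❓⬜⬜🔴⬜⬜⬛
❓❓⬜⬜⬜⬜⬜⬛
❓❓⬜⬜⬜⬜⬜⬜
❓❓📦⬜⬜⬜⬜⬛

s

❓❓⬛⬛⬛⬛⬛⬛
❓❓⬜⬜⬜⬜⬜⬛
❓❓⬜⬜⬜⬜⬜⬛
❓❓⬜⬜⬜⬜⬜⬛
❓❓⬜⬜🔴⬜⬜⬛
❓❓⬜⬜⬜⬜⬜⬜
❓❓📦⬜⬜⬜⬜⬛
❓❓⬛⬛⬛⬛⬛⬛

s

❓❓⬜⬜⬜⬜⬜⬛
❓❓⬜⬜⬜⬜⬜⬛
❓❓⬜⬜⬜⬜⬜⬛
❓❓⬜⬜⬜⬜⬜⬛
❓❓⬜⬜🔴⬜⬜⬜
❓❓📦⬜⬜⬜⬜⬛
❓❓⬛⬛⬛⬛⬛⬛
❓❓⬛⬛⬛⬛⬛⬛

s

❓❓⬜⬜⬜⬜⬜⬛
❓❓⬜⬜⬜⬜⬜⬛
❓❓⬜⬜⬜⬜⬜⬛
❓❓⬜⬜⬜⬜⬜⬜
❓❓📦⬜🔴⬜⬜⬛
❓❓⬛⬛⬛⬛⬛⬛
❓❓⬛⬛⬛⬛⬛⬛
❓❓❓❓❓❓❓❓

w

⬛❓❓⬜⬜⬜⬜⬜
⬛❓❓⬜⬜⬜⬜⬜
⬛❓⬛⬜⬜⬜⬜⬜
⬛❓⬛⬜⬜⬜⬜⬜
⬛❓⬛📦🔴⬜⬜⬜
⬛❓⬛⬛⬛⬛⬛⬛
⬛❓⬛⬛⬛⬛⬛⬛
⬛❓❓❓❓❓❓❓

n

⬛❓❓⬜⬜⬜⬜⬜
⬛❓❓⬜⬜⬜⬜⬜
⬛❓⬛⬜⬜⬜⬜⬜
⬛❓⬛⬜⬜⬜⬜⬜
⬛❓⬛⬜🔴⬜⬜⬜
⬛❓⬛📦⬜⬜⬜⬜
⬛❓⬛⬛⬛⬛⬛⬛
⬛❓⬛⬛⬛⬛⬛⬛

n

⬛❓❓⬛⬛⬛⬛⬛
⬛❓❓⬜⬜⬜⬜⬜
⬛❓⬛⬜⬜⬜⬜⬜
⬛❓⬛⬜⬜⬜⬜⬜
⬛❓⬛⬜🔴⬜⬜⬜
⬛❓⬛⬜⬜⬜⬜⬜
⬛❓⬛📦⬜⬜⬜⬜
⬛❓⬛⬛⬛⬛⬛⬛

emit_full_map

❓⬛⬛⬛⬛⬛⬛⬛
❓⬜⬜⬜⬜⬜⬛⬛
⬛⬜⬜⬜⬜⬜⬛⬛
⬛⬜⬜⬜⬜⬜⬛⬛
⬛⬜🔴⬜⬜⬜⬛⬛
⬛⬜⬜⬜⬜⬜⬜⬜
⬛📦⬜⬜⬜⬜⬛⬛
⬛⬛⬛⬛⬛⬛⬛⬛
⬛⬛⬛⬛⬛⬛⬛⬛


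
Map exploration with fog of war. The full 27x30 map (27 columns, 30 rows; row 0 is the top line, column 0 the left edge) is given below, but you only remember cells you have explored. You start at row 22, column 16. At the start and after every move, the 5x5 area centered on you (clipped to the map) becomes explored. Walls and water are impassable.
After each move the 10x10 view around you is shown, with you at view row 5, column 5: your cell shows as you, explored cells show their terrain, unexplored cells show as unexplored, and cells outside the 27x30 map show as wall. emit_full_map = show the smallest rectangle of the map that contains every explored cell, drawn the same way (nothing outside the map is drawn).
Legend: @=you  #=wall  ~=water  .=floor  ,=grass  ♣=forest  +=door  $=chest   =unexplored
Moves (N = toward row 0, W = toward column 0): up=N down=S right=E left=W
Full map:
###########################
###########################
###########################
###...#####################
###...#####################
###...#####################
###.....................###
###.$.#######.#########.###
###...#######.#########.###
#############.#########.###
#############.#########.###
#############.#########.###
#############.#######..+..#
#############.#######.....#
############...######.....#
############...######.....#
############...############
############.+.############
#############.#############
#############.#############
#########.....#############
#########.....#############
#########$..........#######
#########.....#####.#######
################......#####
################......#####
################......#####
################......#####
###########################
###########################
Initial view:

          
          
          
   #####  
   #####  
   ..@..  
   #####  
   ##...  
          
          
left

          
          
          
   .##### 
   .##### 
   ..@... 
   .##### 
   ###... 
          
          

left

          
          
          
   ..#####
   ..#####
   ..@....
   ..#####
   ####...
          
          

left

          
          
          
   ...####
   ...####
   ..@....
   ...####
   #####..
          
          

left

          
          
          
   ....###
   ....###
   ..@....
   ....###
   ######.
          
          

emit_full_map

....#####
....#####
..@......
....#####
######...

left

          
          
          
   .....##
   .....##
   $.@....
   .....##
   #######
          
          

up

          
          
          
   ####.  
   .....##
   ..@..##
   $......
   .....##
   #######
          

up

          
          
          
   ####.  
   ####.  
   ..@..##
   .....##
   $......
   .....##
   #######

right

          
          
          
  ####.#  
  ####.#  
  ...@.###
  .....###
  $.......
  .....###
  #######.

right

          
          
          
 ####.##  
 ####.##  
 ....@####
 .....####
 $........
 .....####
 #######..

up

          
          
          
   #.+.#  
 ####.##  
 ####@##  
 .....####
 .....####
 $........
 .....####

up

          
          
          
   #...#  
   #.+.#  
 ####@##  
 ####.##  
 .....####
 .....####
 $........

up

          
          
          
   #...#  
   #...#  
   #.@.#  
 ####.##  
 ####.##  
 .....####
 .....####

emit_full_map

  #...#   
  #...#   
  #.@.#   
####.##   
####.##   
.....#####
.....#####
$.........
.....#####
#######...

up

          
          
          
   #...#  
   #...#  
   #.@.#  
   #.+.#  
 ####.##  
 ####.##  
 .....####

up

          
          
          
   ##.##  
   #...#  
   #.@.#  
   #...#  
   #.+.#  
 ####.##  
 ####.##  

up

          
          
          
   ##.##  
   ##.##  
   #.@.#  
   #...#  
   #...#  
   #.+.#  
 ####.##  

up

          
          
          
   ##.##  
   ##.##  
   ##@##  
   #...#  
   #...#  
   #...#  
   #.+.#  

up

          
          
          
   ##.##  
   ##.##  
   ##@##  
   ##.##  
   #...#  
   #...#  
   #...#  

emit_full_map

  ##.##   
  ##.##   
  ##@##   
  ##.##   
  #...#   
  #...#   
  #...#   
  #.+.#   
####.##   
####.##   
.....#####
.....#####
$.........
.....#####
#######...

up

          
          
          
   ##.##  
   ##.##  
   ##@##  
   ##.##  
   ##.##  
   #...#  
   #...#  

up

          
          
          
   ##.##  
   ##.##  
   ##@##  
   ##.##  
   ##.##  
   ##.##  
   #...#  

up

          
          
          
   ##.##  
   ##.##  
   ##@##  
   ##.##  
   ##.##  
   ##.##  
   ##.##  

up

          
          
          
   .....  
   ##.##  
   ##@##  
   ##.##  
   ##.##  
   ##.##  
   ##.##  

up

          
          
          
   #####  
   .....  
   ##@##  
   ##.##  
   ##.##  
   ##.##  
   ##.##  

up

          
          
          
   #####  
   #####  
   ..@..  
   ##.##  
   ##.##  
   ##.##  
   ##.##  

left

          
          
          
   ###### 
   ###### 
   ..@... 
   ###.## 
   ###.## 
    ##.## 
    ##.## 

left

          
          
          
   #######
   #######
   ..@....
   ####.##
   ####.##
     ##.##
     ##.##

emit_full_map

#######   
#######   
..@....   
####.##   
####.##   
  ##.##   
  ##.##   
  ##.##   
  ##.##   
  ##.##   
  #...#   
  #...#   
  #...#   
  #.+.#   
####.##   
####.##   
.....#####
.....#####
$.........
.....#####
#######...

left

          
          
          
   #######
   #######
   ..@....
   #####.#
   #####.#
      ##.#
      ##.#

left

          
          
          
   #######
   #######
   ..@....
   ######.
   ######.
       ##.
       ##.

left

          
          
          
   #######
   #######
   ..@....
   #######
   #######
        ##
        ##

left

          
          
          
   .######
   .######
   ..@....
   .######
   .######
         #
         #

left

          
          
          
   ..#####
   ..#####
   ..@....
   $.#####
   ..#####
          
          

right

          
          
          
  ..######
  ..######
  ...@....
  $.######
  ..######
         #
         #

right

          
          
          
 ..#######
 ..#######
 ....@....
 $.#######
 ..#######
        ##
        ##

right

          
          
          
..########
..########
.....@....
$.#######.
..#######.
       ##.
       ##.

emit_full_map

..##########   
..##########   
.....@......   
$.#######.##   
..#######.##   
       ##.##   
       ##.##   
       ##.##   
       ##.##   
       ##.##   
       #...#   
       #...#   
       #...#   
       #.+.#   
     ####.##   
     ####.##   
     .....#####
     .....#####
     $.........
     .....#####
     #######...


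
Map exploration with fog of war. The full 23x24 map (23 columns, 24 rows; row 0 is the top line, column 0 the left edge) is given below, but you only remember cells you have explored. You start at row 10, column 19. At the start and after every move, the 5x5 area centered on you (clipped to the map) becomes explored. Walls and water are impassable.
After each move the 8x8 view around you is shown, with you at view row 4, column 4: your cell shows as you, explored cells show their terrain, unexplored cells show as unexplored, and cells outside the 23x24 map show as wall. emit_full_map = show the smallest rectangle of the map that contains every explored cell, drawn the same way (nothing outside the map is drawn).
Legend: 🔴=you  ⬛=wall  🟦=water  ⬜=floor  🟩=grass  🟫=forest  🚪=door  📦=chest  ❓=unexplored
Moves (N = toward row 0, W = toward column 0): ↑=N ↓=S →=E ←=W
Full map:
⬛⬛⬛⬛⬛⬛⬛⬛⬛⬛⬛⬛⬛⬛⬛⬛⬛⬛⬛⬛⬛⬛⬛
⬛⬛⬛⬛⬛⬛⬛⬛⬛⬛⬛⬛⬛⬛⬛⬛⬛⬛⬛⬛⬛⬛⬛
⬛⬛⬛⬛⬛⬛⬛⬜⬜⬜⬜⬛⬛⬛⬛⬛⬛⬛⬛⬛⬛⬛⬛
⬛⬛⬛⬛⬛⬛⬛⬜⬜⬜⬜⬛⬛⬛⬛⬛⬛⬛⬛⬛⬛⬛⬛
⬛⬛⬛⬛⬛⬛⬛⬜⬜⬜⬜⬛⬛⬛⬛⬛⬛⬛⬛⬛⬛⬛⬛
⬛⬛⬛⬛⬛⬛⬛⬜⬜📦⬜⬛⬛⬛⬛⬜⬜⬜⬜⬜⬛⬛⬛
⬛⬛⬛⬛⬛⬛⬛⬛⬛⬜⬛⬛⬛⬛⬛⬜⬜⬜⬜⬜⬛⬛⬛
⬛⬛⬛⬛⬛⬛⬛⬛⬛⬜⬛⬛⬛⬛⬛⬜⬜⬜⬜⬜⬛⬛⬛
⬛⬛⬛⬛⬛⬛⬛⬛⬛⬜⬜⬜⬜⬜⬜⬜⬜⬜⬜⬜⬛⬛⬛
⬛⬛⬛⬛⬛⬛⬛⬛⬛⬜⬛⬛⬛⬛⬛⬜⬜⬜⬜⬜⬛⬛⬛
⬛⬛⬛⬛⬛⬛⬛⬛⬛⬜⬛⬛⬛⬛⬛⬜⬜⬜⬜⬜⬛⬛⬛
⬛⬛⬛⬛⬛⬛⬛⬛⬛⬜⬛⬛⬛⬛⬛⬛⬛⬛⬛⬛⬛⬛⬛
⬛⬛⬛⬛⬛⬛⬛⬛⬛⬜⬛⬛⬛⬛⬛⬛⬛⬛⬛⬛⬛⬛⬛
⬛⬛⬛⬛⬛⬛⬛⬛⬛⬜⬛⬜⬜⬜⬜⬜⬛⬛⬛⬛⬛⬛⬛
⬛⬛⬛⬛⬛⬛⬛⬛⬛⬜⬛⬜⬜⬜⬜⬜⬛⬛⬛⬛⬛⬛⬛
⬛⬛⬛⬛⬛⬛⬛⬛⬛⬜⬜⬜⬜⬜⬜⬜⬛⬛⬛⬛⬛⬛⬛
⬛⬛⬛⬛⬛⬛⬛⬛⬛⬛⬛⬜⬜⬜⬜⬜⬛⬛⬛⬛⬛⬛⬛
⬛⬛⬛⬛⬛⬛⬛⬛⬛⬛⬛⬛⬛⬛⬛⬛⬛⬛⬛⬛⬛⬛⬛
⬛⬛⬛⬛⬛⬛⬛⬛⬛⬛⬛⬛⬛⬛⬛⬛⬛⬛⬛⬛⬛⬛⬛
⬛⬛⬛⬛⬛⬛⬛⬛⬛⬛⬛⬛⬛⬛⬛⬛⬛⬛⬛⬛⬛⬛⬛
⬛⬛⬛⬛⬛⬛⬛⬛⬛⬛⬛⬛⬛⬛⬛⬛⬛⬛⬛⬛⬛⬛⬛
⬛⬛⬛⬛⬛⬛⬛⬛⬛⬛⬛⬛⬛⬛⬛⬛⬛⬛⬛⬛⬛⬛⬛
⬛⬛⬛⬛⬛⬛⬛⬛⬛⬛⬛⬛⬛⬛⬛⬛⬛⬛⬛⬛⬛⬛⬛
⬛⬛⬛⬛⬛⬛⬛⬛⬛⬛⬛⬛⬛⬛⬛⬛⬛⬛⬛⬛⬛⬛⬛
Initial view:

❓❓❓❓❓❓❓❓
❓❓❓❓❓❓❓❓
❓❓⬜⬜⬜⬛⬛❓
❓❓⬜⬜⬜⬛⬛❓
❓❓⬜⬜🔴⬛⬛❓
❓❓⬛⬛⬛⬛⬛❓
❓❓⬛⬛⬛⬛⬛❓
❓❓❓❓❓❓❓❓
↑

❓❓❓❓❓❓❓❓
❓❓❓❓❓❓❓❓
❓❓⬜⬜⬜⬛⬛❓
❓❓⬜⬜⬜⬛⬛❓
❓❓⬜⬜🔴⬛⬛❓
❓❓⬜⬜⬜⬛⬛❓
❓❓⬛⬛⬛⬛⬛❓
❓❓⬛⬛⬛⬛⬛❓

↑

❓❓❓❓❓❓❓❓
❓❓❓❓❓❓❓❓
❓❓⬜⬜⬜⬛⬛❓
❓❓⬜⬜⬜⬛⬛❓
❓❓⬜⬜🔴⬛⬛❓
❓❓⬜⬜⬜⬛⬛❓
❓❓⬜⬜⬜⬛⬛❓
❓❓⬛⬛⬛⬛⬛❓

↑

❓❓❓❓❓❓❓❓
❓❓❓❓❓❓❓❓
❓❓⬜⬜⬜⬛⬛❓
❓❓⬜⬜⬜⬛⬛❓
❓❓⬜⬜🔴⬛⬛❓
❓❓⬜⬜⬜⬛⬛❓
❓❓⬜⬜⬜⬛⬛❓
❓❓⬜⬜⬜⬛⬛❓

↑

❓❓❓❓❓❓❓❓
❓❓❓❓❓❓❓❓
❓❓⬛⬛⬛⬛⬛❓
❓❓⬜⬜⬜⬛⬛❓
❓❓⬜⬜🔴⬛⬛❓
❓❓⬜⬜⬜⬛⬛❓
❓❓⬜⬜⬜⬛⬛❓
❓❓⬜⬜⬜⬛⬛❓

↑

❓❓❓❓❓❓❓❓
❓❓❓❓❓❓❓❓
❓❓⬛⬛⬛⬛⬛❓
❓❓⬛⬛⬛⬛⬛❓
❓❓⬜⬜🔴⬛⬛❓
❓❓⬜⬜⬜⬛⬛❓
❓❓⬜⬜⬜⬛⬛❓
❓❓⬜⬜⬜⬛⬛❓

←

❓❓❓❓❓❓❓❓
❓❓❓❓❓❓❓❓
❓❓⬛⬛⬛⬛⬛⬛
❓❓⬛⬛⬛⬛⬛⬛
❓❓⬜⬜🔴⬜⬛⬛
❓❓⬜⬜⬜⬜⬛⬛
❓❓⬜⬜⬜⬜⬛⬛
❓❓❓⬜⬜⬜⬛⬛

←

❓❓❓❓❓❓❓❓
❓❓❓❓❓❓❓❓
❓❓⬛⬛⬛⬛⬛⬛
❓❓⬛⬛⬛⬛⬛⬛
❓❓⬜⬜🔴⬜⬜⬛
❓❓⬜⬜⬜⬜⬜⬛
❓❓⬜⬜⬜⬜⬜⬛
❓❓❓❓⬜⬜⬜⬛

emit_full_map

⬛⬛⬛⬛⬛⬛⬛
⬛⬛⬛⬛⬛⬛⬛
⬜⬜🔴⬜⬜⬛⬛
⬜⬜⬜⬜⬜⬛⬛
⬜⬜⬜⬜⬜⬛⬛
❓❓⬜⬜⬜⬛⬛
❓❓⬜⬜⬜⬛⬛
❓❓⬜⬜⬜⬛⬛
❓❓⬛⬛⬛⬛⬛
❓❓⬛⬛⬛⬛⬛

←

❓❓❓❓❓❓❓❓
❓❓❓❓❓❓❓❓
❓❓⬛⬛⬛⬛⬛⬛
❓❓⬛⬛⬛⬛⬛⬛
❓❓⬛⬜🔴⬜⬜⬜
❓❓⬛⬜⬜⬜⬜⬜
❓❓⬛⬜⬜⬜⬜⬜
❓❓❓❓❓⬜⬜⬜

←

❓❓❓❓❓❓❓❓
❓❓❓❓❓❓❓❓
❓❓⬛⬛⬛⬛⬛⬛
❓❓⬛⬛⬛⬛⬛⬛
❓❓⬛⬛🔴⬜⬜⬜
❓❓⬛⬛⬜⬜⬜⬜
❓❓⬛⬛⬜⬜⬜⬜
❓❓❓❓❓❓⬜⬜

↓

❓❓❓❓❓❓❓❓
❓❓⬛⬛⬛⬛⬛⬛
❓❓⬛⬛⬛⬛⬛⬛
❓❓⬛⬛⬜⬜⬜⬜
❓❓⬛⬛🔴⬜⬜⬜
❓❓⬛⬛⬜⬜⬜⬜
❓❓⬜⬜⬜⬜⬜⬜
❓❓❓❓❓❓⬜⬜

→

❓❓❓❓❓❓❓❓
❓⬛⬛⬛⬛⬛⬛⬛
❓⬛⬛⬛⬛⬛⬛⬛
❓⬛⬛⬜⬜⬜⬜⬜
❓⬛⬛⬜🔴⬜⬜⬜
❓⬛⬛⬜⬜⬜⬜⬜
❓⬜⬜⬜⬜⬜⬜⬜
❓❓❓❓❓⬜⬜⬜

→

❓❓❓❓❓❓❓❓
⬛⬛⬛⬛⬛⬛⬛⬛
⬛⬛⬛⬛⬛⬛⬛⬛
⬛⬛⬜⬜⬜⬜⬜⬛
⬛⬛⬜⬜🔴⬜⬜⬛
⬛⬛⬜⬜⬜⬜⬜⬛
⬜⬜⬜⬜⬜⬜⬜⬛
❓❓❓❓⬜⬜⬜⬛

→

❓❓❓❓❓❓❓❓
⬛⬛⬛⬛⬛⬛⬛⬛
⬛⬛⬛⬛⬛⬛⬛⬛
⬛⬜⬜⬜⬜⬜⬛⬛
⬛⬜⬜⬜🔴⬜⬛⬛
⬛⬜⬜⬜⬜⬜⬛⬛
⬜⬜⬜⬜⬜⬜⬛⬛
❓❓❓⬜⬜⬜⬛⬛

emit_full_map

⬛⬛⬛⬛⬛⬛⬛⬛⬛
⬛⬛⬛⬛⬛⬛⬛⬛⬛
⬛⬛⬜⬜⬜⬜⬜⬛⬛
⬛⬛⬜⬜⬜🔴⬜⬛⬛
⬛⬛⬜⬜⬜⬜⬜⬛⬛
⬜⬜⬜⬜⬜⬜⬜⬛⬛
❓❓❓❓⬜⬜⬜⬛⬛
❓❓❓❓⬜⬜⬜⬛⬛
❓❓❓❓⬛⬛⬛⬛⬛
❓❓❓❓⬛⬛⬛⬛⬛

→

❓❓❓❓❓❓❓❓
⬛⬛⬛⬛⬛⬛⬛❓
⬛⬛⬛⬛⬛⬛⬛❓
⬜⬜⬜⬜⬜⬛⬛❓
⬜⬜⬜⬜🔴⬛⬛❓
⬜⬜⬜⬜⬜⬛⬛❓
⬜⬜⬜⬜⬜⬛⬛❓
❓❓⬜⬜⬜⬛⬛❓

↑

❓❓❓❓❓❓❓❓
❓❓❓❓❓❓❓❓
⬛⬛⬛⬛⬛⬛⬛❓
⬛⬛⬛⬛⬛⬛⬛❓
⬜⬜⬜⬜🔴⬛⬛❓
⬜⬜⬜⬜⬜⬛⬛❓
⬜⬜⬜⬜⬜⬛⬛❓
⬜⬜⬜⬜⬜⬛⬛❓

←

❓❓❓❓❓❓❓❓
❓❓❓❓❓❓❓❓
⬛⬛⬛⬛⬛⬛⬛⬛
⬛⬛⬛⬛⬛⬛⬛⬛
⬛⬜⬜⬜🔴⬜⬛⬛
⬛⬜⬜⬜⬜⬜⬛⬛
⬛⬜⬜⬜⬜⬜⬛⬛
⬜⬜⬜⬜⬜⬜⬛⬛

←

❓❓❓❓❓❓❓❓
❓❓❓❓❓❓❓❓
⬛⬛⬛⬛⬛⬛⬛⬛
⬛⬛⬛⬛⬛⬛⬛⬛
⬛⬛⬜⬜🔴⬜⬜⬛
⬛⬛⬜⬜⬜⬜⬜⬛
⬛⬛⬜⬜⬜⬜⬜⬛
⬜⬜⬜⬜⬜⬜⬜⬛

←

❓❓❓❓❓❓❓❓
❓❓❓❓❓❓❓❓
❓⬛⬛⬛⬛⬛⬛⬛
❓⬛⬛⬛⬛⬛⬛⬛
❓⬛⬛⬜🔴⬜⬜⬜
❓⬛⬛⬜⬜⬜⬜⬜
❓⬛⬛⬜⬜⬜⬜⬜
❓⬜⬜⬜⬜⬜⬜⬜

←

❓❓❓❓❓❓❓❓
❓❓❓❓❓❓❓❓
❓❓⬛⬛⬛⬛⬛⬛
❓❓⬛⬛⬛⬛⬛⬛
❓❓⬛⬛🔴⬜⬜⬜
❓❓⬛⬛⬜⬜⬜⬜
❓❓⬛⬛⬜⬜⬜⬜
❓❓⬜⬜⬜⬜⬜⬜

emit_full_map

⬛⬛⬛⬛⬛⬛⬛⬛⬛
⬛⬛⬛⬛⬛⬛⬛⬛⬛
⬛⬛🔴⬜⬜⬜⬜⬛⬛
⬛⬛⬜⬜⬜⬜⬜⬛⬛
⬛⬛⬜⬜⬜⬜⬜⬛⬛
⬜⬜⬜⬜⬜⬜⬜⬛⬛
❓❓❓❓⬜⬜⬜⬛⬛
❓❓❓❓⬜⬜⬜⬛⬛
❓❓❓❓⬛⬛⬛⬛⬛
❓❓❓❓⬛⬛⬛⬛⬛

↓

❓❓❓❓❓❓❓❓
❓❓⬛⬛⬛⬛⬛⬛
❓❓⬛⬛⬛⬛⬛⬛
❓❓⬛⬛⬜⬜⬜⬜
❓❓⬛⬛🔴⬜⬜⬜
❓❓⬛⬛⬜⬜⬜⬜
❓❓⬜⬜⬜⬜⬜⬜
❓❓❓❓❓❓⬜⬜

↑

❓❓❓❓❓❓❓❓
❓❓❓❓❓❓❓❓
❓❓⬛⬛⬛⬛⬛⬛
❓❓⬛⬛⬛⬛⬛⬛
❓❓⬛⬛🔴⬜⬜⬜
❓❓⬛⬛⬜⬜⬜⬜
❓❓⬛⬛⬜⬜⬜⬜
❓❓⬜⬜⬜⬜⬜⬜

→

❓❓❓❓❓❓❓❓
❓❓❓❓❓❓❓❓
❓⬛⬛⬛⬛⬛⬛⬛
❓⬛⬛⬛⬛⬛⬛⬛
❓⬛⬛⬜🔴⬜⬜⬜
❓⬛⬛⬜⬜⬜⬜⬜
❓⬛⬛⬜⬜⬜⬜⬜
❓⬜⬜⬜⬜⬜⬜⬜


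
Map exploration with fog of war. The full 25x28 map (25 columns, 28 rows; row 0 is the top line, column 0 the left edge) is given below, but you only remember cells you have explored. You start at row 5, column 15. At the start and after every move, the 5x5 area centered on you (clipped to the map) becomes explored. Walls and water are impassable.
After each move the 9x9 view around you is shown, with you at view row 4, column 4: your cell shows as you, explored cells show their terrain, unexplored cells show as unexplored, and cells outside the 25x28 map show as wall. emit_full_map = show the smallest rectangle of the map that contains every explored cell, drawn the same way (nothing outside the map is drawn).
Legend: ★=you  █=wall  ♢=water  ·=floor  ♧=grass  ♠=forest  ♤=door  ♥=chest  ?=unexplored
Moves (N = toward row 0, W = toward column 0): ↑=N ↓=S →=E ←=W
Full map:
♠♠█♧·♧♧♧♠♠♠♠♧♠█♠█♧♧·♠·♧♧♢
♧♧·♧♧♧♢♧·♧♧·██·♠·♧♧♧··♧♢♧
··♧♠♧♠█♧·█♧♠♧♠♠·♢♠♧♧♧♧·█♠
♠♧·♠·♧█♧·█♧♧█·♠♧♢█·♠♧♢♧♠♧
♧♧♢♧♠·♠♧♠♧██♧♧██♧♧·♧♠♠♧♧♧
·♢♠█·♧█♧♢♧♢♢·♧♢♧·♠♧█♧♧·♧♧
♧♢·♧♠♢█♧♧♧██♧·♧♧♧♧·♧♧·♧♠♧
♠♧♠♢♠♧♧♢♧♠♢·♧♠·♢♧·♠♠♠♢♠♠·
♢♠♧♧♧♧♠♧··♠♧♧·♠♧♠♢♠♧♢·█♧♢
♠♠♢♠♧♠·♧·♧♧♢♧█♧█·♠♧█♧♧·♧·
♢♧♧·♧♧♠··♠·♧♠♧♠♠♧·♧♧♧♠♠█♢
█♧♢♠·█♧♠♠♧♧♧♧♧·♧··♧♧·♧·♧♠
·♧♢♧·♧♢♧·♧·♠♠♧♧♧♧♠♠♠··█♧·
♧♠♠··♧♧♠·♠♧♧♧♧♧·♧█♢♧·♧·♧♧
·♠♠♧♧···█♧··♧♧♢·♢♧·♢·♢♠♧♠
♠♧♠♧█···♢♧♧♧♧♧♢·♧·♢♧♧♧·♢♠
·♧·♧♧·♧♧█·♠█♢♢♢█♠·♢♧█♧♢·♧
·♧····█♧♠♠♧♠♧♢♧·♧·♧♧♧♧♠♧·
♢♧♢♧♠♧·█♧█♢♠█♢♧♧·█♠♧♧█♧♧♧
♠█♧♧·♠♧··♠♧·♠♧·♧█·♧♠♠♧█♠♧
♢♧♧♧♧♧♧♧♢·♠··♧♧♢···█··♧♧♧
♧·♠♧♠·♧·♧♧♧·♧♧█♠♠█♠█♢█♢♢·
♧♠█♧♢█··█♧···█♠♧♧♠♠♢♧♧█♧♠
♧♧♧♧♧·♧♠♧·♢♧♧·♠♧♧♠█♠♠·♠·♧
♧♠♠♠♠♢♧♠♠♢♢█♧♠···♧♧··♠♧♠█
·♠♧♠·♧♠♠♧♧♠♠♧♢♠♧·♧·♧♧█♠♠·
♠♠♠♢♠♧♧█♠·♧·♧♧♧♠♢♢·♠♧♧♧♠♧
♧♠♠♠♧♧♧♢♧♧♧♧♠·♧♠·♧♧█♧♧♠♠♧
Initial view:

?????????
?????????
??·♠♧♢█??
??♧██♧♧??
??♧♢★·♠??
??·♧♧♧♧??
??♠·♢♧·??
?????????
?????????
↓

?????????
??·♠♧♢█??
??♧██♧♧??
??♧♢♧·♠??
??·♧★♧♧??
??♠·♢♧·??
??·♠♧♠♢??
?????????
?????????

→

?????????
?·♠♧♢█???
?♧██♧♧·??
?♧♢♧·♠♧??
?·♧♧★♧·??
?♠·♢♧·♠??
?·♠♧♠♢♠??
?????????
?????????

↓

?·♠♧♢█???
?♧██♧♧·??
?♧♢♧·♠♧??
?·♧♧♧♧·??
?♠·♢★·♠??
?·♠♧♠♢♠??
??♧█·♠♧??
?????????
?????????

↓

?♧██♧♧·??
?♧♢♧·♠♧??
?·♧♧♧♧·??
?♠·♢♧·♠??
?·♠♧★♢♠??
??♧█·♠♧??
??♠♠♧·♧??
?????????
?????????

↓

?♧♢♧·♠♧??
?·♧♧♧♧·??
?♠·♢♧·♠??
?·♠♧♠♢♠??
??♧█★♠♧??
??♠♠♧·♧??
??·♧··♧??
?????????
?????????

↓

?·♧♧♧♧·??
?♠·♢♧·♠??
?·♠♧♠♢♠??
??♧█·♠♧??
??♠♠★·♧??
??·♧··♧??
??♧♧♧♠♠??
?????????
?????????

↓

?♠·♢♧·♠??
?·♠♧♠♢♠??
??♧█·♠♧??
??♠♠♧·♧??
??·♧★·♧??
??♧♧♧♠♠??
??♧·♧█♢??
?????????
?????????

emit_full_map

·♠♧♢█?
♧██♧♧·
♧♢♧·♠♧
·♧♧♧♧·
♠·♢♧·♠
·♠♧♠♢♠
?♧█·♠♧
?♠♠♧·♧
?·♧★·♧
?♧♧♧♠♠
?♧·♧█♢

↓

?·♠♧♠♢♠??
??♧█·♠♧??
??♠♠♧·♧??
??·♧··♧??
??♧♧★♠♠??
??♧·♧█♢??
??♢·♢♧·??
?????????
?????????

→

·♠♧♠♢♠???
?♧█·♠♧???
?♠♠♧·♧♧??
?·♧··♧♧??
?♧♧♧★♠♠??
?♧·♧█♢♧??
?♢·♢♧·♢??
?????????
?????????

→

♠♧♠♢♠????
♧█·♠♧????
♠♠♧·♧♧♧??
·♧··♧♧·??
♧♧♧♠★♠·??
♧·♧█♢♧·??
♢·♢♧·♢·??
?????????
?????????

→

♧♠♢♠?????
█·♠♧?????
♠♧·♧♧♧♠??
♧··♧♧·♧??
♧♧♠♠★··??
·♧█♢♧·♧??
·♢♧·♢·♢??
?????????
?????????

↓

█·♠♧?????
♠♧·♧♧♧♠??
♧··♧♧·♧??
♧♧♠♠♠··??
·♧█♢★·♧??
·♢♧·♢·♢??
??·♢♧♧♧??
?????????
?????????

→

·♠♧??????
♧·♧♧♧♠???
··♧♧·♧·??
♧♠♠♠··█??
♧█♢♧★♧·??
♢♧·♢·♢♠??
?·♢♧♧♧·??
?????????
?????????

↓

♧·♧♧♧♠???
··♧♧·♧·??
♧♠♠♠··█??
♧█♢♧·♧·??
♢♧·♢★♢♠??
?·♢♧♧♧·??
??♢♧█♧♢??
?????????
?????????

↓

··♧♧·♧·??
♧♠♠♠··█??
♧█♢♧·♧·??
♢♧·♢·♢♠??
?·♢♧★♧·??
??♢♧█♧♢??
??♧♧♧♧♠??
?????????
?????????

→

·♧♧·♧·??█
♠♠♠··█??█
█♢♧·♧·♧?█
♧·♢·♢♠♧?█
·♢♧♧★·♢?█
?♢♧█♧♢·?█
?♧♧♧♧♠♧?█
????????█
????????█

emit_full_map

·♠♧♢█??????
♧██♧♧·?????
♧♢♧·♠♧?????
·♧♧♧♧·?????
♠·♢♧·♠?????
·♠♧♠♢♠?????
?♧█·♠♧?????
?♠♠♧·♧♧♧♠??
?·♧··♧♧·♧·?
?♧♧♧♠♠♠··█?
?♧·♧█♢♧·♧·♧
?♢·♢♧·♢·♢♠♧
????·♢♧♧★·♢
?????♢♧█♧♢·
?????♧♧♧♧♠♧

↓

♠♠♠··█??█
█♢♧·♧·♧?█
♧·♢·♢♠♧?█
·♢♧♧♧·♢?█
?♢♧█★♢·?█
?♧♧♧♧♠♧?█
??♧♧█♧♧?█
????????█
????????█

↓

█♢♧·♧·♧?█
♧·♢·♢♠♧?█
·♢♧♧♧·♢?█
?♢♧█♧♢·?█
?♧♧♧★♠♧?█
??♧♧█♧♧?█
??♠♠♧█♠?█
????????█
????????█

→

♢♧·♧·♧?██
·♢·♢♠♧?██
♢♧♧♧·♢♠██
♢♧█♧♢·♧██
♧♧♧♧★♧·██
?♧♧█♧♧♧██
?♠♠♧█♠♧██
???????██
???????██

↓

·♢·♢♠♧?██
♢♧♧♧·♢♠██
♢♧█♧♢·♧██
♧♧♧♧♠♧·██
?♧♧█★♧♧██
?♠♠♧█♠♧██
??··♧♧♧██
???????██
???????██

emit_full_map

·♠♧♢█???????
♧██♧♧·??????
♧♢♧·♠♧??????
·♧♧♧♧·??????
♠·♢♧·♠??????
·♠♧♠♢♠??????
?♧█·♠♧??????
?♠♠♧·♧♧♧♠???
?·♧··♧♧·♧·??
?♧♧♧♠♠♠··█??
?♧·♧█♢♧·♧·♧?
?♢·♢♧·♢·♢♠♧?
????·♢♧♧♧·♢♠
?????♢♧█♧♢·♧
?????♧♧♧♧♠♧·
??????♧♧█★♧♧
??????♠♠♧█♠♧
???????··♧♧♧

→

♢·♢♠♧?███
♧♧♧·♢♠███
♧█♧♢·♧███
♧♧♧♠♧·███
♧♧█♧★♧███
♠♠♧█♠♧███
?··♧♧♧███
??????███
??????███

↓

♧♧♧·♢♠███
♧█♧♢·♧███
♧♧♧♠♧·███
♧♧█♧♧♧███
♠♠♧█★♧███
?··♧♧♧███
??█♢♢·███
??????███
??????███

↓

♧█♧♢·♧███
♧♧♧♠♧·███
♧♧█♧♧♧███
♠♠♧█♠♧███
?··♧★♧███
??█♢♢·███
??♧█♧♠███
??????███
??????███

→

█♧♢·♧████
♧♧♠♧·████
♧█♧♧♧████
♠♧█♠♧████
··♧♧★████
?█♢♢·████
?♧█♧♠████
?????████
?????████

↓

♧♧♠♧·████
♧█♧♧♧████
♠♧█♠♧████
··♧♧♧████
?█♢♢★████
?♧█♧♠████
??♠·♧████
?????████
?????████

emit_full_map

·♠♧♢█???????
♧██♧♧·??????
♧♢♧·♠♧??????
·♧♧♧♧·??????
♠·♢♧·♠??????
·♠♧♠♢♠??????
?♧█·♠♧??????
?♠♠♧·♧♧♧♠???
?·♧··♧♧·♧·??
?♧♧♧♠♠♠··█??
?♧·♧█♢♧·♧·♧?
?♢·♢♧·♢·♢♠♧?
????·♢♧♧♧·♢♠
?????♢♧█♧♢·♧
?????♧♧♧♧♠♧·
??????♧♧█♧♧♧
??????♠♠♧█♠♧
???????··♧♧♧
????????█♢♢★
????????♧█♧♠
?????????♠·♧
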